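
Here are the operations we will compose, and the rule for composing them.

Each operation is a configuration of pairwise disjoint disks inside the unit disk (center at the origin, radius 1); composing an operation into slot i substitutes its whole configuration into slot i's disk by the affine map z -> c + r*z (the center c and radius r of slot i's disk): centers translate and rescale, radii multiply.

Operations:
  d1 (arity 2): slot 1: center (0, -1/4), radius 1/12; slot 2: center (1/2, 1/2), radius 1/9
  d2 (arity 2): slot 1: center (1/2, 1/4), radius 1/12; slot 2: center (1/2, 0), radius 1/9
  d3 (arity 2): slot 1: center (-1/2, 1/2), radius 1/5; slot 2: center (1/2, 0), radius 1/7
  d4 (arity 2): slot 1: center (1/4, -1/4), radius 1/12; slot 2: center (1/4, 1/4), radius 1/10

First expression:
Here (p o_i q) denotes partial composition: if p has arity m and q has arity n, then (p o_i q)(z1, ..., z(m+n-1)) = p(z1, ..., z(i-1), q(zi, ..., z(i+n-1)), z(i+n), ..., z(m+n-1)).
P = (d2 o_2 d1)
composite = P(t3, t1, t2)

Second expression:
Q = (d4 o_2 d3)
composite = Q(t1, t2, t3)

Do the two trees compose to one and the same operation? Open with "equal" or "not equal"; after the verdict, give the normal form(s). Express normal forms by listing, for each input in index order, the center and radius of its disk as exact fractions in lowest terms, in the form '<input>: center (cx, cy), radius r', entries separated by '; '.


The first expression, normalized: t1: center (1/2, -1/36), radius 1/108; t2: center (5/9, 1/18), radius 1/81; t3: center (1/2, 1/4), radius 1/12
The second expression, normalized: t1: center (1/4, -1/4), radius 1/12; t2: center (1/5, 3/10), radius 1/50; t3: center (3/10, 1/4), radius 1/70
The forms do not match — not equal.

not equal; the first gives t1: center (1/2, -1/36), radius 1/108; t2: center (5/9, 1/18), radius 1/81; t3: center (1/2, 1/4), radius 1/12 and the second t1: center (1/4, -1/4), radius 1/12; t2: center (1/5, 3/10), radius 1/50; t3: center (3/10, 1/4), radius 1/70


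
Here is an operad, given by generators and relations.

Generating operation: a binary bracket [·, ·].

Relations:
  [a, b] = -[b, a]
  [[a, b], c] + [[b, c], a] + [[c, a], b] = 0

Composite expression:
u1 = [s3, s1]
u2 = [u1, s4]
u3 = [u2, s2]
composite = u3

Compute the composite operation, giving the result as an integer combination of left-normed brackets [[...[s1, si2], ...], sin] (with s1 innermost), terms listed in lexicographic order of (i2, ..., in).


Left-normed coefficients sit on the s1-initial expansion words.
Composite bracket: [[[s3, s1], s4], s2]
Each bracket splits as ab - ba, giving 8 signed words (2^3 = 8).
Collect the words opening with s1:
  s1s3s4s2 appears with sign -1, giving the term -[[[s1, s3], s4], s2]

-[[[s1, s3], s4], s2]


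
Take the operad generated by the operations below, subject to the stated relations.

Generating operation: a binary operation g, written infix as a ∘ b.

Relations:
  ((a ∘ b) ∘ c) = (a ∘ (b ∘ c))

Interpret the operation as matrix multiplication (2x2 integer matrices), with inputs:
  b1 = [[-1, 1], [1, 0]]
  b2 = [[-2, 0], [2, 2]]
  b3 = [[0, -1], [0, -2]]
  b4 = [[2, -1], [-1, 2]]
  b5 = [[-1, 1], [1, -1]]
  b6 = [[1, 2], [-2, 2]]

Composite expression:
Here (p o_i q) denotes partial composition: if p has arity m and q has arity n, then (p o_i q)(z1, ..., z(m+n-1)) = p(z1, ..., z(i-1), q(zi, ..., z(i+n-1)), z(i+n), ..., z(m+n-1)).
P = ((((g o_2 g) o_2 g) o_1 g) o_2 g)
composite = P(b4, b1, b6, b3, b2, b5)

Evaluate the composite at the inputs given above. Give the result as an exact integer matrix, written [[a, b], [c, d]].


[[0, 0], [0, 0]]

(b1 ∘ b6) = [[-3, 0], [1, 2]]
(b4 ∘ (b1 ∘ b6)) = [[-7, -2], [5, 4]]
(b3 ∘ b2) = [[-2, -2], [-4, -4]]
((b3 ∘ b2) ∘ b5) = [[0, 0], [0, 0]]
((b4 ∘ (b1 ∘ b6)) ∘ ((b3 ∘ b2) ∘ b5)) = [[0, 0], [0, 0]]


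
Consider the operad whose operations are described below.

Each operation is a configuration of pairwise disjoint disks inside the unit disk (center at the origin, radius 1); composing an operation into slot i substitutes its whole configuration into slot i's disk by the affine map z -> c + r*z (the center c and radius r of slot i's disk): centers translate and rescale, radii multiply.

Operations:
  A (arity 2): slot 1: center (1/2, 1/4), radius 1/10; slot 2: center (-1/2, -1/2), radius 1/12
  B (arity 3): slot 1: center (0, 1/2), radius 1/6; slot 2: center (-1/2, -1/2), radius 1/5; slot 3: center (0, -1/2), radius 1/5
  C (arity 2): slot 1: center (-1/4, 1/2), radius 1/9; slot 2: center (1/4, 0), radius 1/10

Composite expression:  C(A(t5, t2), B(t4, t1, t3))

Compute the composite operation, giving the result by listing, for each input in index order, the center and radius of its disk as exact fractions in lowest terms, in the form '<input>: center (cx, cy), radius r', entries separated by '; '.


t1: center (1/5, -1/20), radius 1/50; t2: center (-11/36, 4/9), radius 1/108; t3: center (1/4, -1/20), radius 1/50; t4: center (1/4, 1/20), radius 1/60; t5: center (-7/36, 19/36), radius 1/90

Only the slot chain above each t matters under C; compose those maps.
input t5: applying the 2 nested substitutions gives center (-7/36, 19/36), radius 1/90
input t2: applying the 2 nested substitutions gives center (-11/36, 4/9), radius 1/108
input t4: applying the 2 nested substitutions gives center (1/4, 1/20), radius 1/60
input t1: applying the 2 nested substitutions gives center (1/5, -1/20), radius 1/50
input t3: applying the 2 nested substitutions gives center (1/4, -1/20), radius 1/50


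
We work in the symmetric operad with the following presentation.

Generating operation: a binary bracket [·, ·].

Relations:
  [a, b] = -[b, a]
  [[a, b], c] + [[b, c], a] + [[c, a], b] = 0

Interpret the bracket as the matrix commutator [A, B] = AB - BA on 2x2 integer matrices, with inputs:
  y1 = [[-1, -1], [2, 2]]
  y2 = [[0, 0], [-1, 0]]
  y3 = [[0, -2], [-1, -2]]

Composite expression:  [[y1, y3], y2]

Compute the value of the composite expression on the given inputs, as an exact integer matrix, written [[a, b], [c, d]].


[[-8, 0], [10, 8]]

[y1, y3] = [[5, 8], [1, -5]]
[[y1, y3], y2] = [[-8, 0], [10, 8]]


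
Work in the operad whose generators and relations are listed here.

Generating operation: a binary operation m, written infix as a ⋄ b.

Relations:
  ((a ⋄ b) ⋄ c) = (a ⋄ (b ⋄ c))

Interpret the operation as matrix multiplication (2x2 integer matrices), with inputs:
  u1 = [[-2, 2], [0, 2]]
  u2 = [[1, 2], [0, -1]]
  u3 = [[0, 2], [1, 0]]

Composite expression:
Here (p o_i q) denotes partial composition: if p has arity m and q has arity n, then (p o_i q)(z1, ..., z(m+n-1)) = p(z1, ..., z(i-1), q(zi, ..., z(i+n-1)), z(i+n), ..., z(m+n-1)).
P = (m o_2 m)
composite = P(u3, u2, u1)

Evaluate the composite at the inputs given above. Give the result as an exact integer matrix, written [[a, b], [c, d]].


[[0, -4], [-2, 6]]


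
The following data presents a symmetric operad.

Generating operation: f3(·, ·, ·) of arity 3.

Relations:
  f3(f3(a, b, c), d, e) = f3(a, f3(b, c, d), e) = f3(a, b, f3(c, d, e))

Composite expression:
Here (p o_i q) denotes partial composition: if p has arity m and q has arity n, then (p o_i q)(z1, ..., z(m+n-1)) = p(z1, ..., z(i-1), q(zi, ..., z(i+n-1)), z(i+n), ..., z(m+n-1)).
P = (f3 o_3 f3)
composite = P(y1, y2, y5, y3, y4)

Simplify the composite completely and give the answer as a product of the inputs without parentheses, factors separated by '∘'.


Key point: f3 is associative — brackets drop, the y-order remains.
f3(y5, y3, y4) reduces to y5 ∘ y3 ∘ y4
f3(y1, y2, f3(y5, y3, y4)) reduces to y1 ∘ y2 ∘ y5 ∘ y3 ∘ y4

y1 ∘ y2 ∘ y5 ∘ y3 ∘ y4


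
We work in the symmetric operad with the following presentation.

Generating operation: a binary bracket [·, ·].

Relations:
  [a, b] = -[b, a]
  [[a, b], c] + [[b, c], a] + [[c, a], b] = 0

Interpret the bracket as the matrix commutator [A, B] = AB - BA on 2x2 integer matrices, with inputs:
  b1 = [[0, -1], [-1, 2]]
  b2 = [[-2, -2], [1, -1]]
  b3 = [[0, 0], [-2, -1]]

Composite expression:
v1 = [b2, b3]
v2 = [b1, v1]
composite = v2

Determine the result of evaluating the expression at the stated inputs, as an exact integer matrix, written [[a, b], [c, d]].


[[3, 4], [-10, -3]]

[b2, b3] = [[4, 2], [-1, -4]]
[b1, [b2, b3]] = [[3, 4], [-10, -3]]


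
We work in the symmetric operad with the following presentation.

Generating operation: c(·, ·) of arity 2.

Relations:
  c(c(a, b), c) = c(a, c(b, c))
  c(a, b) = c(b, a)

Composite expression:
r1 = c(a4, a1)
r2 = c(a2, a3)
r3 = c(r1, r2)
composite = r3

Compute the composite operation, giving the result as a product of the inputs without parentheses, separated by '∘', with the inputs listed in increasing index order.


a1 ∘ a2 ∘ a3 ∘ a4

With c associative and commutative, the a-input set is all that matters.
c(a4, a1) linearizes to a4 ∘ a1
c(a2, a3) linearizes to a2 ∘ a3
c(c(a4, a1), c(a2, a3)) linearizes to a4 ∘ a1 ∘ a2 ∘ a3
commutativity sorts the factors: a1 ∘ a2 ∘ a3 ∘ a4


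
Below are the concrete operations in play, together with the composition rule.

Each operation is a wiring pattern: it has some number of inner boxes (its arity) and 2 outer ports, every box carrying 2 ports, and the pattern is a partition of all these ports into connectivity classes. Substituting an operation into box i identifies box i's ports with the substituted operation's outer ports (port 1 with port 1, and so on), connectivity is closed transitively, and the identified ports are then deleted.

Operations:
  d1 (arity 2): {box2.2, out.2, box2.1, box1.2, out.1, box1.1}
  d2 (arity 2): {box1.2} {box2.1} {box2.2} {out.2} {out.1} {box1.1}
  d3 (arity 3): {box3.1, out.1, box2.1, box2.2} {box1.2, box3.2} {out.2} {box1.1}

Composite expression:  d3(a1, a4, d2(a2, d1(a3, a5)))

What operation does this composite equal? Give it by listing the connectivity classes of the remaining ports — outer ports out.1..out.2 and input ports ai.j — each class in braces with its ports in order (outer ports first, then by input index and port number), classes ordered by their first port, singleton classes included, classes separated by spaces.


Reachability decides: close wires over d3-identified ports.
after d1, the pattern on (a3, a5) reads {out.1, out.2, a3.1, a3.2, a5.1, a5.2} (out.j = its outer ports)
after d2, the pattern on (a2, a3, a5) reads {out.1} {out.2} {a2.1} {a2.2} {a3.1, a3.2, a5.1, a5.2} (out.j = its outer ports)
after d3, the pattern on (a1, a4, a2, a3, a5) reads {out.1, a4.1, a4.2} {out.2} {a1.1} {a1.2} {a2.1} {a2.2} {a3.1, a3.2, a5.1, a5.2} (out.j = its outer ports)

{out.1, a4.1, a4.2} {out.2} {a1.1} {a1.2} {a2.1} {a2.2} {a3.1, a3.2, a5.1, a5.2}


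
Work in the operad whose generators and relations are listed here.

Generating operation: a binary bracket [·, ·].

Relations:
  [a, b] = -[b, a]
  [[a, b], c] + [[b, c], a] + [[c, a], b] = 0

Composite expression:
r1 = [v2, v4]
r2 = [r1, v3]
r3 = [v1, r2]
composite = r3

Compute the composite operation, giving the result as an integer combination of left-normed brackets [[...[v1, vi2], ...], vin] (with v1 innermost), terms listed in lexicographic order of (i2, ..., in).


[[[v1, v2], v4], v3] - [[[v1, v3], v2], v4] + [[[v1, v3], v4], v2] - [[[v1, v4], v2], v3]

Expand each bracket as ab - ba; the v1-initial words give the coefficients.
Composite bracket: [v1, [[v2, v4], v3]]
Full expansion: 8 signed words from ab - ba (2^3 = 8).
Keep just the words that open with v1:
  the word v1v2v4v3 carries sign +1 and contributes +[[[v1, v2], v4], v3]
  the word v1v3v2v4 carries sign -1 and contributes -[[[v1, v3], v2], v4]
  the word v1v3v4v2 carries sign +1 and contributes +[[[v1, v3], v4], v2]
  the word v1v4v2v3 carries sign -1 and contributes -[[[v1, v4], v2], v3]


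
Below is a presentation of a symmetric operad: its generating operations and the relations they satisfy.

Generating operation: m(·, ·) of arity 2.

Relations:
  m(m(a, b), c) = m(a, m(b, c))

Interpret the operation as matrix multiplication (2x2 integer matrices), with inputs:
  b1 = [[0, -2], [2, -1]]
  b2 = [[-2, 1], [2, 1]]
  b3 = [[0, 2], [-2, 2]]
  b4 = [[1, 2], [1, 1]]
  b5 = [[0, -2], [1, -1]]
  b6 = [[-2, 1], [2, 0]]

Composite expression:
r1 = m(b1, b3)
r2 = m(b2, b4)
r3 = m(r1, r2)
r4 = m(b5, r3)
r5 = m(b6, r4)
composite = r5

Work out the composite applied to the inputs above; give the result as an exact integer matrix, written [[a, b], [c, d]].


[[-4, -20], [-16, -16]]

m(b1, b3) = [[4, -4], [2, 2]]
m(b2, b4) = [[-1, -3], [3, 5]]
m(m(b1, b3), m(b2, b4)) = [[-16, -32], [4, 4]]
m(b5, m(m(b1, b3), m(b2, b4))) = [[-8, -8], [-20, -36]]
m(b6, m(b5, m(m(b1, b3), m(b2, b4)))) = [[-4, -20], [-16, -16]]


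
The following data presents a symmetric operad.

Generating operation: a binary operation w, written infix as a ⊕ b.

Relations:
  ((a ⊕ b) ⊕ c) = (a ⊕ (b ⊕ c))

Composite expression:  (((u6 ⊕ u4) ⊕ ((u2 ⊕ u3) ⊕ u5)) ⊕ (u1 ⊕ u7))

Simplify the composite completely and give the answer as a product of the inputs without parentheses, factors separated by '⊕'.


u6 ⊕ u4 ⊕ u2 ⊕ u3 ⊕ u5 ⊕ u1 ⊕ u7

The w-tree's shape is irrelevant; the u-reading-order decides.
(u6 ⊕ u4) linearizes to u6 ⊕ u4
(u2 ⊕ u3) linearizes to u2 ⊕ u3
((u2 ⊕ u3) ⊕ u5) linearizes to u2 ⊕ u3 ⊕ u5
((u6 ⊕ u4) ⊕ ((u2 ⊕ u3) ⊕ u5)) linearizes to u6 ⊕ u4 ⊕ u2 ⊕ u3 ⊕ u5
(u1 ⊕ u7) linearizes to u1 ⊕ u7
(((u6 ⊕ u4) ⊕ ((u2 ⊕ u3) ⊕ u5)) ⊕ (u1 ⊕ u7)) linearizes to u6 ⊕ u4 ⊕ u2 ⊕ u3 ⊕ u5 ⊕ u1 ⊕ u7


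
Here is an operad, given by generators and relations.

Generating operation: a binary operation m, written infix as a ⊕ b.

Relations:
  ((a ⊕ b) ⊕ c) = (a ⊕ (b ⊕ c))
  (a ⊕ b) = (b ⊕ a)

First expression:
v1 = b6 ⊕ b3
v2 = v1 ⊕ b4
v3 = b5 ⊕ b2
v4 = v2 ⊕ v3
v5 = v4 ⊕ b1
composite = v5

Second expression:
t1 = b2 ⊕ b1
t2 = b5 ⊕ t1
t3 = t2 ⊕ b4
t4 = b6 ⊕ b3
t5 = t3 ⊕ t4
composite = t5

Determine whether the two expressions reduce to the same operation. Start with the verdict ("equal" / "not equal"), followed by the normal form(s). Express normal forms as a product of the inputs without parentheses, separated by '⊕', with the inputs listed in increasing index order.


equal; the common form is b1 ⊕ b2 ⊕ b3 ⊕ b4 ⊕ b5 ⊕ b6


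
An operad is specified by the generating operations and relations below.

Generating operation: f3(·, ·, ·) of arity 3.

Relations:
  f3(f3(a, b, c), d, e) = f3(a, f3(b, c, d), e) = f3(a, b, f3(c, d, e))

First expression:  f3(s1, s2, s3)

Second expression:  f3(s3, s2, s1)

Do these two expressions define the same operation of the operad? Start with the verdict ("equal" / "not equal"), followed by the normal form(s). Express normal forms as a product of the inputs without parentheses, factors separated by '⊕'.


not equal — first s1 ⊕ s2 ⊕ s3, second s3 ⊕ s2 ⊕ s1

Normal form of the first expression: s1 ⊕ s2 ⊕ s3
Normal form of the second expression: s3 ⊕ s2 ⊕ s1
No match — not equal.


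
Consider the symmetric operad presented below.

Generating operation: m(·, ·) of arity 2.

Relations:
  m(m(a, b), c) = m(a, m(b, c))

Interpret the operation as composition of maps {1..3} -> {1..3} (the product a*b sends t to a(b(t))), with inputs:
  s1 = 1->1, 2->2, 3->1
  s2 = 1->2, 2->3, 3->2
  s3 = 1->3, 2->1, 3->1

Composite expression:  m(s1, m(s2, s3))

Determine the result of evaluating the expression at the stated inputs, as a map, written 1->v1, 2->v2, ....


1->2, 2->2, 3->2

m(s2, s3) = 1->2, 2->2, 3->2
m(s1, m(s2, s3)) = 1->2, 2->2, 3->2


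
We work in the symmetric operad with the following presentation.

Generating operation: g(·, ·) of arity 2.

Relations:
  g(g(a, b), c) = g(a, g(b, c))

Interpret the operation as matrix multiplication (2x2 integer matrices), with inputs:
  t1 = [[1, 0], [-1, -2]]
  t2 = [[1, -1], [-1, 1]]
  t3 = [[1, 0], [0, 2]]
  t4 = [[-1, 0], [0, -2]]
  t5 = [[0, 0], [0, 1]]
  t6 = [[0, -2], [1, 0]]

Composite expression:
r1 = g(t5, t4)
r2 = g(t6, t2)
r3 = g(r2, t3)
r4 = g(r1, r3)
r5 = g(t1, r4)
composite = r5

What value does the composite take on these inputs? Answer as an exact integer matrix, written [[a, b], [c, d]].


[[0, 0], [4, -8]]


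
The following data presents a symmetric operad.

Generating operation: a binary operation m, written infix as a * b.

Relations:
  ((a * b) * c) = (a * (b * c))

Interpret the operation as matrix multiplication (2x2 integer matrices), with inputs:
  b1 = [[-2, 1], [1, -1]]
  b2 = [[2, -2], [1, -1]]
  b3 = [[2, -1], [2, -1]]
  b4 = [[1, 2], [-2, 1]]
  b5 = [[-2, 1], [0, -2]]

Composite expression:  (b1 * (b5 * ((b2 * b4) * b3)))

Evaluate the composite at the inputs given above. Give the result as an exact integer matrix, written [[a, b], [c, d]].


[[32, -16], [-8, 4]]


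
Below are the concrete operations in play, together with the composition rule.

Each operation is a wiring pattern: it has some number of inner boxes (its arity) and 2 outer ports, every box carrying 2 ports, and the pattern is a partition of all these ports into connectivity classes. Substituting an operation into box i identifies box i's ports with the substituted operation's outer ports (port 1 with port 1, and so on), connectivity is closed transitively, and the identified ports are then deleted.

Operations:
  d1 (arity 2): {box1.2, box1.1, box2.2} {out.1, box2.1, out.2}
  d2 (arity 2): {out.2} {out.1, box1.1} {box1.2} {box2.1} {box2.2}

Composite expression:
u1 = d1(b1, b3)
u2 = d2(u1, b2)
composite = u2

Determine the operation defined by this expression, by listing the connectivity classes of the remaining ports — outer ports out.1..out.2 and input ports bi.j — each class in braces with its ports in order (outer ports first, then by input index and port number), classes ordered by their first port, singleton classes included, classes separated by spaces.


{out.1, b3.1} {out.2} {b1.1, b1.2, b3.2} {b2.1} {b2.2}


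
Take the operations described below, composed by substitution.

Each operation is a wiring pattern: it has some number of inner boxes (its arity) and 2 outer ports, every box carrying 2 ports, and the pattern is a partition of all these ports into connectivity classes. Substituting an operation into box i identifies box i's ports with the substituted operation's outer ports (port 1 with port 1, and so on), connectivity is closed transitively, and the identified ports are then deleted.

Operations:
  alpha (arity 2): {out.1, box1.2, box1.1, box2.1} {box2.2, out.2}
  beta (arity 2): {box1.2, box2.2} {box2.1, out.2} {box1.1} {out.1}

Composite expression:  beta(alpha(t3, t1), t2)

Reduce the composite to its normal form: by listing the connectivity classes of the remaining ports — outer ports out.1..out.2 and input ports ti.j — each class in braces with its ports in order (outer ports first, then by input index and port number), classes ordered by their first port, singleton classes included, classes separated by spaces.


Two ports join when wires chain via beta-identified ports.
alpha over (t3, t1) gives {out.1, t1.1, t3.1, t3.2} {out.2, t1.2}, out.j being that stage's outer ports
beta over (t3, t1, t2) gives {out.1} {out.2, t2.1} {t1.1, t3.1, t3.2} {t1.2, t2.2}, out.j being that stage's outer ports

{out.1} {out.2, t2.1} {t1.1, t3.1, t3.2} {t1.2, t2.2}


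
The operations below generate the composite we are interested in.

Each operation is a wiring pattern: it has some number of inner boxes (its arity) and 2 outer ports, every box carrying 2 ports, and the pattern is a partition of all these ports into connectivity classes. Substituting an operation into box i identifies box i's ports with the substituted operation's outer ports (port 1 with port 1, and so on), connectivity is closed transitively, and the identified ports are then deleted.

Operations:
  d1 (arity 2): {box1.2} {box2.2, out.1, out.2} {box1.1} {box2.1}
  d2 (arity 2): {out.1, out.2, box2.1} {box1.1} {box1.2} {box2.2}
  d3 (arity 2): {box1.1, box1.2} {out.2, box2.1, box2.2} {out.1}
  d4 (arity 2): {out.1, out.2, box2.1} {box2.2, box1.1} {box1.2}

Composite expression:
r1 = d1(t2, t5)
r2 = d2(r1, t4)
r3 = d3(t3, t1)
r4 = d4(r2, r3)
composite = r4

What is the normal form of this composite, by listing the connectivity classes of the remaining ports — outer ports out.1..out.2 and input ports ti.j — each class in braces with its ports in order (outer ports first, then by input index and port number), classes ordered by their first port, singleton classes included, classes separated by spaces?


{out.1, out.2} {t1.1, t1.2, t4.1} {t2.1} {t2.2} {t3.1, t3.2} {t4.2} {t5.1} {t5.2}

Treat the ports identified at d4 as solder joints: merge, then drop.
d1 over (t2, t5) gives {out.1, out.2, t5.2} {t2.1} {t2.2} {t5.1}, out.j being that stage's outer ports
d2 over (t2, t5, t4) gives {out.1, out.2, t4.1} {t2.1} {t2.2} {t4.2} {t5.1} {t5.2}, out.j being that stage's outer ports
d3 over (t3, t1) gives {out.1} {out.2, t1.1, t1.2} {t3.1, t3.2}, out.j being that stage's outer ports
d4 over (t2, t5, t4, t3, t1) gives {out.1, out.2} {t1.1, t1.2, t4.1} {t2.1} {t2.2} {t3.1, t3.2} {t4.2} {t5.1} {t5.2}, out.j being that stage's outer ports


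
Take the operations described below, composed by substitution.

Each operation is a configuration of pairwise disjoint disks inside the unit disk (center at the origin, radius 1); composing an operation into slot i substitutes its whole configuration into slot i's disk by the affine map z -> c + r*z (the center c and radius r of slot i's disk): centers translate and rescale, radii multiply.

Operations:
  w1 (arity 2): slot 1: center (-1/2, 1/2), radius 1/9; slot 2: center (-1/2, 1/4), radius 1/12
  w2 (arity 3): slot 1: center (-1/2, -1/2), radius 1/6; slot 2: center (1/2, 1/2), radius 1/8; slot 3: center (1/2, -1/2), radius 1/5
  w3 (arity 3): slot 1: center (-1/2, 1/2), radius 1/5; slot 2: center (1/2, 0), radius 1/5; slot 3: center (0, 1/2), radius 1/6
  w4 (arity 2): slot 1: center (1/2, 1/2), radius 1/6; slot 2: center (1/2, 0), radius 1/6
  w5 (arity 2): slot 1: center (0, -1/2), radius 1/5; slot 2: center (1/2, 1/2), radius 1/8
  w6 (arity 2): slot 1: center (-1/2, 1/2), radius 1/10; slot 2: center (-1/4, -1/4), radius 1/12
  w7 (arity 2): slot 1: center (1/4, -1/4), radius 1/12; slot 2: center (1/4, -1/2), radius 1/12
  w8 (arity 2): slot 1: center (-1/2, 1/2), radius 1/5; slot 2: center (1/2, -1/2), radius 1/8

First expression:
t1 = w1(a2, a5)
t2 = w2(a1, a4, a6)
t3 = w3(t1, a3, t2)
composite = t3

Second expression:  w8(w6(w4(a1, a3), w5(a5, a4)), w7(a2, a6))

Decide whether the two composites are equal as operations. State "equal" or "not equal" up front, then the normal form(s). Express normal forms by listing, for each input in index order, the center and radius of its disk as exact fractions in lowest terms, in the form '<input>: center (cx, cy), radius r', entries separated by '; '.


not equal: they reduce to a1: center (-1/12, 5/12), radius 1/36; a2: center (-3/5, 3/5), radius 1/45; a3: center (1/2, 0), radius 1/5; a4: center (1/12, 7/12), radius 1/48; a5: center (-3/5, 11/20), radius 1/60; a6: center (1/12, 5/12), radius 1/30 and a1: center (-59/100, 61/100), radius 1/300; a2: center (17/32, -17/32), radius 1/96; a3: center (-59/100, 3/5), radius 1/300; a4: center (-13/24, 11/24), radius 1/480; a5: center (-11/20, 53/120), radius 1/300; a6: center (17/32, -9/16), radius 1/96

Reducing the first expression gives a1: center (-1/12, 5/12), radius 1/36; a2: center (-3/5, 3/5), radius 1/45; a3: center (1/2, 0), radius 1/5; a4: center (1/12, 7/12), radius 1/48; a5: center (-3/5, 11/20), radius 1/60; a6: center (1/12, 5/12), radius 1/30
Reducing the second expression gives a1: center (-59/100, 61/100), radius 1/300; a2: center (17/32, -17/32), radius 1/96; a3: center (-59/100, 3/5), radius 1/300; a4: center (-13/24, 11/24), radius 1/480; a5: center (-11/20, 53/120), radius 1/300; a6: center (17/32, -9/16), radius 1/96
They disagree, so not equal.


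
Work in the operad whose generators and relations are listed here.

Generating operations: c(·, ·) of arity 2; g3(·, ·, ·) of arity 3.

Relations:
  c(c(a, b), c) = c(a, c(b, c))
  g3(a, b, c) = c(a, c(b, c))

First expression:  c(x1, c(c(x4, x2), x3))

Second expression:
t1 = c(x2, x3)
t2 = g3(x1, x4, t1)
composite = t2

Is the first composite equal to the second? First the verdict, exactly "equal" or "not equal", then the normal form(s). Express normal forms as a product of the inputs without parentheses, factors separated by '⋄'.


equal: each reduces to x1 ⋄ x4 ⋄ x2 ⋄ x3


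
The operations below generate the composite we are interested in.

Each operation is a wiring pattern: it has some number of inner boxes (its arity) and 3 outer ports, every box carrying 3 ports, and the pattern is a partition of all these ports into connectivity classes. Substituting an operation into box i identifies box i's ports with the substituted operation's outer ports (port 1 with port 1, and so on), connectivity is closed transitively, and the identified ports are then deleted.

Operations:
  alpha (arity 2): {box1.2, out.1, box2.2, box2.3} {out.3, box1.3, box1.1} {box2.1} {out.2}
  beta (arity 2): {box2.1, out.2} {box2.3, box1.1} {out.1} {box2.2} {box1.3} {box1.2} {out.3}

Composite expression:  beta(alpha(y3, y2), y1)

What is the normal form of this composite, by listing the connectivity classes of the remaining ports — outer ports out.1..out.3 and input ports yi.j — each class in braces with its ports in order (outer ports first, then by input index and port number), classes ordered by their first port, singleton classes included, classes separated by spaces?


{out.1} {out.2, y1.1} {out.3} {y1.2} {y1.3, y2.2, y2.3, y3.2} {y2.1} {y3.1, y3.3}

After gluing at beta, chains via deleted ports link the y-ports.
after alpha, the pattern on (y3, y2) reads {out.1, y2.2, y2.3, y3.2} {out.2} {out.3, y3.1, y3.3} {y2.1} (out.j = its outer ports)
after beta, the pattern on (y3, y2, y1) reads {out.1} {out.2, y1.1} {out.3} {y1.2} {y1.3, y2.2, y2.3, y3.2} {y2.1} {y3.1, y3.3} (out.j = its outer ports)


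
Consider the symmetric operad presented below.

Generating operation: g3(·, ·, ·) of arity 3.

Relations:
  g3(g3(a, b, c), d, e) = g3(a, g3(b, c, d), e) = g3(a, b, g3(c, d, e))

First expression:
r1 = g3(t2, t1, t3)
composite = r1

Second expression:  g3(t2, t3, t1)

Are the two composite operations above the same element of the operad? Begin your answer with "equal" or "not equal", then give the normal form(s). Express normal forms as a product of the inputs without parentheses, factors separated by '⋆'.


Reducing the first expression gives t2 ⋆ t1 ⋆ t3
Reducing the second expression gives t2 ⋆ t3 ⋆ t1
No match — not equal.

not equal: they reduce to t2 ⋆ t1 ⋆ t3 and t2 ⋆ t3 ⋆ t1


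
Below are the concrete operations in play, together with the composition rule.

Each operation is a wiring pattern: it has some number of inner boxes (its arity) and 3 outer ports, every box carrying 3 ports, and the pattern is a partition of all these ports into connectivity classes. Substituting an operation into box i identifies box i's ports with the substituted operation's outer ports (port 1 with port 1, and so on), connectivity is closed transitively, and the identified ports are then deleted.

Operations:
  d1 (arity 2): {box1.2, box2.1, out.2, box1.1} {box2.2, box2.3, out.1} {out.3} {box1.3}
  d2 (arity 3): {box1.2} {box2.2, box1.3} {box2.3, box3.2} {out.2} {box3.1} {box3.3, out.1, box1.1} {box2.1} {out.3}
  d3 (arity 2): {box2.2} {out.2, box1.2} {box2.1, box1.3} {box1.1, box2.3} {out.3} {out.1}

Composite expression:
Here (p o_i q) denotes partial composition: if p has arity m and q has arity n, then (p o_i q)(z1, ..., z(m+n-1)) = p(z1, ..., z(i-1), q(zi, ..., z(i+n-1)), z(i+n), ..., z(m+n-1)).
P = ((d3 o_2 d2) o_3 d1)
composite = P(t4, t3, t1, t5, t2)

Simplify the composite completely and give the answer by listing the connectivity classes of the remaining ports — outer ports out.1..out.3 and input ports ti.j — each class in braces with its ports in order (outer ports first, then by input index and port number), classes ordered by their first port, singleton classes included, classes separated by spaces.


Reachability decides: close wires over d3-identified ports.
stage d1: inputs (t1, t5), connectivity {out.1, t5.2, t5.3} {out.2, t1.1, t1.2, t5.1} {out.3} {t1.3}, out.j its boundary
stage d2: inputs (t3, t1, t5, t2), connectivity {out.1, t2.3, t3.1} {out.2} {out.3} {t1.1, t1.2, t3.3, t5.1} {t1.3} {t2.1} {t2.2} {t3.2} {t5.2, t5.3}, out.j its boundary
stage d3: inputs (t4, t3, t1, t5, t2), connectivity {out.1} {out.2, t4.2} {out.3} {t1.1, t1.2, t3.3, t5.1} {t1.3} {t2.1} {t2.2} {t2.3, t3.1, t4.3} {t3.2} {t4.1} {t5.2, t5.3}, out.j its boundary

{out.1} {out.2, t4.2} {out.3} {t1.1, t1.2, t3.3, t5.1} {t1.3} {t2.1} {t2.2} {t2.3, t3.1, t4.3} {t3.2} {t4.1} {t5.2, t5.3}


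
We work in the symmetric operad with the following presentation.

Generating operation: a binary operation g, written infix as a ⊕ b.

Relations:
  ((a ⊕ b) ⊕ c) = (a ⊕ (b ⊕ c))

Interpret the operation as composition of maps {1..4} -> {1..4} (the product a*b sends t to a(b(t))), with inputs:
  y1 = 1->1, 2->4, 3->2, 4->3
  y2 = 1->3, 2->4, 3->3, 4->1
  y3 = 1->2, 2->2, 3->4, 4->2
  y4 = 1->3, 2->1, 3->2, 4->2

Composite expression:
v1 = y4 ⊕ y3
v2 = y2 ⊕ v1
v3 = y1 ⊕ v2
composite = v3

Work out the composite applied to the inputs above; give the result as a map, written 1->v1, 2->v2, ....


(y4 ⊕ y3) = 1->1, 2->1, 3->2, 4->1
(y2 ⊕ (y4 ⊕ y3)) = 1->3, 2->3, 3->4, 4->3
(y1 ⊕ (y2 ⊕ (y4 ⊕ y3))) = 1->2, 2->2, 3->3, 4->2

1->2, 2->2, 3->3, 4->2


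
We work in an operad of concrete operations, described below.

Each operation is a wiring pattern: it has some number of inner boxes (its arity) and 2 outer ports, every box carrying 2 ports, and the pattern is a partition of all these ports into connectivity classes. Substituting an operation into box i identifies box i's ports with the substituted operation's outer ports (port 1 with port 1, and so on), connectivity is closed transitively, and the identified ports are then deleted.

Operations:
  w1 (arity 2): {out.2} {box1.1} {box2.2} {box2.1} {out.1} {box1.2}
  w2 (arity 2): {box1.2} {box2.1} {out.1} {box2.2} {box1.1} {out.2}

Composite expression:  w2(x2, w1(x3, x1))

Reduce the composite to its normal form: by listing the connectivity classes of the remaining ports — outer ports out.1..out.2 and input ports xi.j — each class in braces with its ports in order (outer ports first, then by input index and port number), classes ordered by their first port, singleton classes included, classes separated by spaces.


Connectivity passes through glued w2-boundaries; trace each wire chain.
composing w1 on (x3, x1), with out.j its own outer ports: {out.1} {out.2} {x1.1} {x1.2} {x3.1} {x3.2}
composing w2 on (x2, x3, x1), with out.j its own outer ports: {out.1} {out.2} {x1.1} {x1.2} {x2.1} {x2.2} {x3.1} {x3.2}

{out.1} {out.2} {x1.1} {x1.2} {x2.1} {x2.2} {x3.1} {x3.2}


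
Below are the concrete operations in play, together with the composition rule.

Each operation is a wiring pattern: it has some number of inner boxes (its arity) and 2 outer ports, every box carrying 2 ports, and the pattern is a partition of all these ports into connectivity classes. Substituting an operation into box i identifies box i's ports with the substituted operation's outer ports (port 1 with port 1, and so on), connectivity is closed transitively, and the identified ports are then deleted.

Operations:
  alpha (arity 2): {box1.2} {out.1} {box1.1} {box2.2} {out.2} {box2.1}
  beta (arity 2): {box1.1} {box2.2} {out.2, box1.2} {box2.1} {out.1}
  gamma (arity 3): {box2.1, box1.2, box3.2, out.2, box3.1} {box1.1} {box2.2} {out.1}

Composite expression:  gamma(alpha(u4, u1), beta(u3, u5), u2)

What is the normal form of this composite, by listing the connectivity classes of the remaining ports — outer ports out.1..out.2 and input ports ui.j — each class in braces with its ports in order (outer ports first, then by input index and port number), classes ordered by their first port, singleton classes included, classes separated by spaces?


{out.1} {out.2, u2.1, u2.2} {u1.1} {u1.2} {u3.1} {u3.2} {u4.1} {u4.2} {u5.1} {u5.2}

After gluing at gamma, chains via deleted ports link the u-ports.
after alpha, the pattern on (u4, u1) reads {out.1} {out.2} {u1.1} {u1.2} {u4.1} {u4.2} (out.j = its outer ports)
after beta, the pattern on (u3, u5) reads {out.1} {out.2, u3.2} {u3.1} {u5.1} {u5.2} (out.j = its outer ports)
after gamma, the pattern on (u4, u1, u3, u5, u2) reads {out.1} {out.2, u2.1, u2.2} {u1.1} {u1.2} {u3.1} {u3.2} {u4.1} {u4.2} {u5.1} {u5.2} (out.j = its outer ports)


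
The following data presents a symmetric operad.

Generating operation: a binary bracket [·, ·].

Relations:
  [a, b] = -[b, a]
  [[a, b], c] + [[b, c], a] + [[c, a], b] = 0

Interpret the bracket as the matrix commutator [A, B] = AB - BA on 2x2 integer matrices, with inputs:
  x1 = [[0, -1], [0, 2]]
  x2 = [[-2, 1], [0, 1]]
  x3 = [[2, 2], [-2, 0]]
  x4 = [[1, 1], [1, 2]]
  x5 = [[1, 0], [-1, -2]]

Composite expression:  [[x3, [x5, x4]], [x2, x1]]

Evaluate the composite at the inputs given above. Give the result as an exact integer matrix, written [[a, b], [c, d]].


[[0, 20], [0, 0]]

[x5, x4] = [[1, 3], [-2, -1]]
[x3, [x5, x4]] = [[2, 2], [0, -2]]
[x2, x1] = [[0, 5], [0, 0]]
[[x3, [x5, x4]], [x2, x1]] = [[0, 20], [0, 0]]


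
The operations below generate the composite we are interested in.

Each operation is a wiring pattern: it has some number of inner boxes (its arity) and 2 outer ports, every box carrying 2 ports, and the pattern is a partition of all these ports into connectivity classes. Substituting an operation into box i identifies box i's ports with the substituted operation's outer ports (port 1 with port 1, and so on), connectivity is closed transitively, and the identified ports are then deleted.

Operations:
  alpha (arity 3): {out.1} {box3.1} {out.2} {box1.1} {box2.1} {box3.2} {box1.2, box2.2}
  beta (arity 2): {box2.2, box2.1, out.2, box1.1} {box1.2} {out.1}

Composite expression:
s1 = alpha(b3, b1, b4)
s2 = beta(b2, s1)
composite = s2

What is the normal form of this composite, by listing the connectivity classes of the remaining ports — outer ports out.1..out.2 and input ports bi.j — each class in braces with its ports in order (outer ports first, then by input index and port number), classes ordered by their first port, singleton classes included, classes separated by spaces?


{out.1} {out.2, b2.1} {b1.1} {b1.2, b3.2} {b2.2} {b3.1} {b4.1} {b4.2}


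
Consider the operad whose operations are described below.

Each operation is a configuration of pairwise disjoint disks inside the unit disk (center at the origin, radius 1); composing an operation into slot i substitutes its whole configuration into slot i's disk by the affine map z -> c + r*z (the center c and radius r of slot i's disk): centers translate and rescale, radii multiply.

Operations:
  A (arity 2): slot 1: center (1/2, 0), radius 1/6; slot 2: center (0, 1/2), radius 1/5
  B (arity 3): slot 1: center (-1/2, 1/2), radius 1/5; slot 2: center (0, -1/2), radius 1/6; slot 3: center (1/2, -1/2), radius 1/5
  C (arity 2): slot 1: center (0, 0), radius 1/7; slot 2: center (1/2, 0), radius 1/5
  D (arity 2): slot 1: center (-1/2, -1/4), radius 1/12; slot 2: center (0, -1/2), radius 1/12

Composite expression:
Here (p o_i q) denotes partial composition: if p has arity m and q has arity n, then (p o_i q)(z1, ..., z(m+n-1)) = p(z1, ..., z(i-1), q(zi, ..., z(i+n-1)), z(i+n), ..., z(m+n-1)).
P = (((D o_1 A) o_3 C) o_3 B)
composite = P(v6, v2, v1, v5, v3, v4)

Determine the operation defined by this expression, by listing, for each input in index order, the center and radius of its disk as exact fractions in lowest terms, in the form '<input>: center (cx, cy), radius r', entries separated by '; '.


v1: center (-1/168, -83/168), radius 1/420; v2: center (-1/2, -5/24), radius 1/60; v3: center (1/168, -85/168), radius 1/420; v4: center (1/24, -1/2), radius 1/60; v5: center (0, -85/168), radius 1/504; v6: center (-11/24, -1/4), radius 1/72

Below D, radii multiply path by path; the v-disk centers shift.
v6 passes through 2 substitutions, ending at center (-11/24, -1/4), radius 1/72
v2 passes through 2 substitutions, ending at center (-1/2, -5/24), radius 1/60
v1 passes through 3 substitutions, ending at center (-1/168, -83/168), radius 1/420
v5 passes through 3 substitutions, ending at center (0, -85/168), radius 1/504
v3 passes through 3 substitutions, ending at center (1/168, -85/168), radius 1/420
v4 passes through 2 substitutions, ending at center (1/24, -1/2), radius 1/60


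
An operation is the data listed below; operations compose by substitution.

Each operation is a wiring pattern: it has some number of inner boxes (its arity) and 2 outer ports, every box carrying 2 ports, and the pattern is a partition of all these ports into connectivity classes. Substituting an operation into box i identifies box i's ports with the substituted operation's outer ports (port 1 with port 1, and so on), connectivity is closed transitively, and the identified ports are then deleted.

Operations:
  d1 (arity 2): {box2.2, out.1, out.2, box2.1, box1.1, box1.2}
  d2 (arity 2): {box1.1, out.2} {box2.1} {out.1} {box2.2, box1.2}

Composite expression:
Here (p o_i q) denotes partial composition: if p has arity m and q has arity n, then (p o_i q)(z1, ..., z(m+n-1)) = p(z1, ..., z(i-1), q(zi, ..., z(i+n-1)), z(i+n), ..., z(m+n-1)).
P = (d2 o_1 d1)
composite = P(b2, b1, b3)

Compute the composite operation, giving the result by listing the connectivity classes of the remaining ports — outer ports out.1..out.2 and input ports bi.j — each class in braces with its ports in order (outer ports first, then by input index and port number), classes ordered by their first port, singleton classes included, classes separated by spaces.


{out.1} {out.2, b1.1, b1.2, b2.1, b2.2, b3.2} {b3.1}

Substituting into d2 glues patterns; closure does the rest.
after d1, the pattern on (b2, b1) reads {out.1, out.2, b1.1, b1.2, b2.1, b2.2} (out.j = its outer ports)
after d2, the pattern on (b2, b1, b3) reads {out.1} {out.2, b1.1, b1.2, b2.1, b2.2, b3.2} {b3.1} (out.j = its outer ports)


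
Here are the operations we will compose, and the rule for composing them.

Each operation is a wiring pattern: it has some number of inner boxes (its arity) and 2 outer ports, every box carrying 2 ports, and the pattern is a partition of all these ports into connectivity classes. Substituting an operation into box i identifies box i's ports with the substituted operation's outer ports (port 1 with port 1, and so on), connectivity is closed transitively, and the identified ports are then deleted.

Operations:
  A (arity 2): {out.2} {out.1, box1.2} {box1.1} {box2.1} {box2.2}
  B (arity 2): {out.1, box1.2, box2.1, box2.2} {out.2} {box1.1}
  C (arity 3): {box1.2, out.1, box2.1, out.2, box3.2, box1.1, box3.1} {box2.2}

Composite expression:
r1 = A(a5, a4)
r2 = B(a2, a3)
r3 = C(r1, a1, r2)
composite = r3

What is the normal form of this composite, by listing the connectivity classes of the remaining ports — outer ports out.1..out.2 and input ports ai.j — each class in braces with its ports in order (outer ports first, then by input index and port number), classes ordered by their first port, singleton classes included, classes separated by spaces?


Two ports join when wires chain via C-identified ports.
A over (a5, a4) gives {out.1, a5.2} {out.2} {a4.1} {a4.2} {a5.1}, out.j being that stage's outer ports
B over (a2, a3) gives {out.1, a2.2, a3.1, a3.2} {out.2} {a2.1}, out.j being that stage's outer ports
C over (a5, a4, a1, a2, a3) gives {out.1, out.2, a1.1, a2.2, a3.1, a3.2, a5.2} {a1.2} {a2.1} {a4.1} {a4.2} {a5.1}, out.j being that stage's outer ports

{out.1, out.2, a1.1, a2.2, a3.1, a3.2, a5.2} {a1.2} {a2.1} {a4.1} {a4.2} {a5.1}


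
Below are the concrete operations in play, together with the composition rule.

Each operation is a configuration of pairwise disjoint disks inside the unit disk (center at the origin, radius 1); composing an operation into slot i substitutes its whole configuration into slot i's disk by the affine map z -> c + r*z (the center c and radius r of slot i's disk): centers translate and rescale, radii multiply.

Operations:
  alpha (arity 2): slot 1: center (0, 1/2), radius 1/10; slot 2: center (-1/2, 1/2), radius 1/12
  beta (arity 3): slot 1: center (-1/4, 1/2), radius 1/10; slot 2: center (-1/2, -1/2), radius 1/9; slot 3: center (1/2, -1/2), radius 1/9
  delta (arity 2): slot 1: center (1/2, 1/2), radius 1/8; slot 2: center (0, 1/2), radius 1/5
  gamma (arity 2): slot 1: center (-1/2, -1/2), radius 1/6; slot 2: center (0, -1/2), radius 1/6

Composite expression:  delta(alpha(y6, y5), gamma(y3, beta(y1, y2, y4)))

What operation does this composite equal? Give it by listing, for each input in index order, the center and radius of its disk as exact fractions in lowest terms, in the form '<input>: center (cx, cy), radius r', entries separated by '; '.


y1: center (-1/120, 5/12), radius 1/300; y2: center (-1/60, 23/60), radius 1/270; y3: center (-1/10, 2/5), radius 1/30; y4: center (1/60, 23/60), radius 1/270; y5: center (7/16, 9/16), radius 1/96; y6: center (1/2, 9/16), radius 1/80

Only the slot chain above each y matters under delta; compose those maps.
for y6, the 2-step affine chain lands on center (1/2, 9/16), radius 1/80
for y5, the 2-step affine chain lands on center (7/16, 9/16), radius 1/96
for y3, the 2-step affine chain lands on center (-1/10, 2/5), radius 1/30
for y1, the 3-step affine chain lands on center (-1/120, 5/12), radius 1/300
for y2, the 3-step affine chain lands on center (-1/60, 23/60), radius 1/270
for y4, the 3-step affine chain lands on center (1/60, 23/60), radius 1/270
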